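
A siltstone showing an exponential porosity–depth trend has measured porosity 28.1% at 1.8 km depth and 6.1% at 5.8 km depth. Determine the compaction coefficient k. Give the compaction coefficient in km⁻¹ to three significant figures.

Athy: φ(z) = φ₀ e^(−kz) ⇒ φ₁/φ₂ = e^{k(z₂−z₁)} ⇒ k = ln(φ₁/φ₂)/(z₂−z₁)
k = ln(0.281/0.061) / (5.8 − 1.8) = ln(4.607) / 4 = 1.5275 / 4 = 0.3819 km⁻¹

0.382 km⁻¹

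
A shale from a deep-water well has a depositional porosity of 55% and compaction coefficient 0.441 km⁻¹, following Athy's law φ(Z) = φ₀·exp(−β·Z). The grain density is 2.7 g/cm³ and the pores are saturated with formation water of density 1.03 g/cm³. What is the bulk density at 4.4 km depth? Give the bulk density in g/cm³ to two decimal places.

2.57 g/cm³

Porosity at depth: φ = 0.55·exp(−0.441×4.4) = 0.55×0.1436 = 0.0790
Bulk density: ρ_b = (1−φ)ρ_g + φ·ρ_f = 0.9210×2.7 + 0.0790×1.03
       = 2.487 + 0.081 = 2.568 g/cm³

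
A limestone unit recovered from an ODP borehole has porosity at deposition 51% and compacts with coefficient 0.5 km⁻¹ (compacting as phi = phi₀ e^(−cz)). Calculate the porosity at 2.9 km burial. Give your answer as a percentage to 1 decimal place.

12.0%

phi = phi₀·exp(−c·z) = 0.51 × exp(−0.5 × 2.9) = 0.51 × exp(−1.45)
  = 0.51 × 0.2346 = 0.1196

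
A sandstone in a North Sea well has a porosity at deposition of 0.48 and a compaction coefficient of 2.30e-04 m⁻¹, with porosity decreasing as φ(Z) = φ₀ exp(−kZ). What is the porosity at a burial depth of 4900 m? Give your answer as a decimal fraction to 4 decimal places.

Working in km (1 km = 1000 m; k in km⁻¹ = k in m⁻¹ × 1000):
φ = φ₀·exp(−k·Z) = 0.48 × exp(−0.23 × 4.9) = 0.48 × exp(−1.127)
  = 0.48 × 0.3240 = 0.1555

0.1555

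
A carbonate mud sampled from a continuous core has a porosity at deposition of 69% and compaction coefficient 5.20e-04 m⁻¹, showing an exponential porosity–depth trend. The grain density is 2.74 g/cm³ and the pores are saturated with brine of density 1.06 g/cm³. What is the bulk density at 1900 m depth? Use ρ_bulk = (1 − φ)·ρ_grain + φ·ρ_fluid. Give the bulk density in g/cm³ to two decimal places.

Working in km (1 km = 1000 m; c in km⁻¹ = c in m⁻¹ × 1000):
Porosity at depth: n = 0.69·exp(−0.52×1.9) = 0.69×0.3723 = 0.2569
Bulk density: ρ_b = (1−n)ρ_g + n·ρ_f = 0.7431×2.74 + 0.2569×1.06
       = 2.036 + 0.272 = 2.308 g/cm³

2.31 g/cm³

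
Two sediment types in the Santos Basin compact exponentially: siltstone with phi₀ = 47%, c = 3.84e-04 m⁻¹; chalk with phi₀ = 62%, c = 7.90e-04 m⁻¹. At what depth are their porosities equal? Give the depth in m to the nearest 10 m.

Working in km (1 km = 1000 m; c in km⁻¹ = c in m⁻¹ × 1000):
Set phi₀ₐ e^(−cₐd) = phi₀ᵦ e^(−cᵦd) ⇒ ln(phi₀ₐ/phi₀ᵦ) = (cₐ − cᵦ)·d
d = ln(0.47/0.62) / (0.384 − 0.79) = -0.2770 / -0.406 = 0.682 km

680 m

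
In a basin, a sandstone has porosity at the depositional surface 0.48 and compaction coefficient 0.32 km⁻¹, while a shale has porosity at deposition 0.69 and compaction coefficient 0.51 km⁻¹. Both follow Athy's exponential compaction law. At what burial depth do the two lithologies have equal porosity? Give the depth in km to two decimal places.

Set phi₀ₐ e^(−βₐZ) = phi₀ᵦ e^(−βᵦZ) ⇒ ln(phi₀ₐ/phi₀ᵦ) = (βₐ − βᵦ)·Z
Z = ln(0.48/0.69) / (0.32 − 0.51) = -0.3629 / -0.19 = 1.910 km

1.91 km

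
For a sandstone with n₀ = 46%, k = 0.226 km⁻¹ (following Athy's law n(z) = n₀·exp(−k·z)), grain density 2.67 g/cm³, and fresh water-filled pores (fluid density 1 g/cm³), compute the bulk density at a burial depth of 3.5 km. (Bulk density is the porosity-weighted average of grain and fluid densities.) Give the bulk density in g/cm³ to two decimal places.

Porosity at depth: n = 0.46·exp(−0.226×3.5) = 0.46×0.4534 = 0.2086
Bulk density: ρ_b = (1−n)ρ_g + n·ρ_f = 0.7914×2.67 + 0.2086×1
       = 2.113 + 0.209 = 2.322 g/cm³

2.32 g/cm³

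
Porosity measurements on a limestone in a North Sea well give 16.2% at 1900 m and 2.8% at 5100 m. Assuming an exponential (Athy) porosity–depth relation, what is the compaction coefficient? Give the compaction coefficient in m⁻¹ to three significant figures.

Working in km (1 km = 1000 m; k in km⁻¹ = k in m⁻¹ × 1000):
Athy: φ(Z) = φ₀ e^(−kZ) ⇒ φ₁/φ₂ = e^{k(Z₂−Z₁)} ⇒ k = ln(φ₁/φ₂)/(Z₂−Z₁)
k = ln(0.162/0.028) / (5.1 − 1.9) = ln(5.786) / 3.2 = 1.7554 / 3.2 = 0.5486 km⁻¹

0.000549 m⁻¹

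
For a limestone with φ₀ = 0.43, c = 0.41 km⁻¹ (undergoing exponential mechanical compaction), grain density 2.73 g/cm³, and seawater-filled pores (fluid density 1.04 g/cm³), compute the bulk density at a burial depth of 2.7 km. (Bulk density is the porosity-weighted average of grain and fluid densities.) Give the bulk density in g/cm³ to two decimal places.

2.49 g/cm³

Porosity at depth: φ = 0.43·exp(−0.41×2.7) = 0.43×0.3305 = 0.1421
Bulk density: ρ_b = (1−φ)ρ_g + φ·ρ_f = 0.8579×2.73 + 0.1421×1.04
       = 2.342 + 0.148 = 2.490 g/cm³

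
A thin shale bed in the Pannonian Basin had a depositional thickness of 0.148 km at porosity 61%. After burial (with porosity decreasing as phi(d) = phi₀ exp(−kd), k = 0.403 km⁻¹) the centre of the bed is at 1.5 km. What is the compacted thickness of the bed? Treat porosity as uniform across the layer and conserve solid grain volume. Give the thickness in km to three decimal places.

Porosity at 1.5 km: phi = 0.61·exp(−0.403×1.5) = 0.3333
Solid-volume conservation: h(1−phi) = h₀(1−phi₀) ⇒ h = h₀·(1−phi₀)/(1−phi)
h = 0.148 × (1 − 0.61)/(1 − 0.3333) = 0.148 × 0.5849 = 0.0866 km

0.087 km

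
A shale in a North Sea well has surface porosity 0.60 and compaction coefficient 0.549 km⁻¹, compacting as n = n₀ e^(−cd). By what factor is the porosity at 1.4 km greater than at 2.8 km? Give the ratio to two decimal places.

2.16

n(d₁)/n(d₂) = e^(−c·d₁)/e^(−c·d₂) = e^{c(d₂−d₁)}
= exp(0.549 × 1.4) = exp(0.7686) = 2.1567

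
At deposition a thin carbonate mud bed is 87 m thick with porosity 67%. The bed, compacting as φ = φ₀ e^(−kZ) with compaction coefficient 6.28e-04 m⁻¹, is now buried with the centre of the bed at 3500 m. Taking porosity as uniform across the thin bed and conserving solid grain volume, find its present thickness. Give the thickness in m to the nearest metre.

31 m

Working in km (1 km = 1000 m; k in km⁻¹ = k in m⁻¹ × 1000):
Porosity at 3.5 km: φ = 0.67·exp(−0.628×3.5) = 0.0744
Solid-volume conservation: h(1−φ) = h₀(1−φ₀) ⇒ h = h₀·(1−φ₀)/(1−φ)
h = 0.087 × (1 − 0.67)/(1 − 0.0744) = 0.087 × 0.3565 = 0.0310 km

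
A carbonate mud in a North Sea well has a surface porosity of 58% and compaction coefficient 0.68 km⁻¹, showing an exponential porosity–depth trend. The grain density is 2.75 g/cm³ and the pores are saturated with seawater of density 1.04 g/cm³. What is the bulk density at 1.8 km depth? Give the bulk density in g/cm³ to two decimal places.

2.46 g/cm³

Porosity at depth: phi = 0.58·exp(−0.68×1.8) = 0.58×0.2941 = 0.1705
Bulk density: ρ_b = (1−phi)ρ_g + phi·ρ_f = 0.8295×2.75 + 0.1705×1.04
       = 2.281 + 0.177 = 2.458 g/cm³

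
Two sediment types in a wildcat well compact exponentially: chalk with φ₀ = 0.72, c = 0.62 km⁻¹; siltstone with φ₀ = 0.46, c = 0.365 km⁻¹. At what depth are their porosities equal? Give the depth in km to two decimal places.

1.76 km

Set φ₀ₐ e^(−cₐd) = φ₀ᵦ e^(−cᵦd) ⇒ ln(φ₀ₐ/φ₀ᵦ) = (cₐ − cᵦ)·d
d = ln(0.72/0.46) / (0.62 − 0.365) = 0.4480 / 0.255 = 1.757 km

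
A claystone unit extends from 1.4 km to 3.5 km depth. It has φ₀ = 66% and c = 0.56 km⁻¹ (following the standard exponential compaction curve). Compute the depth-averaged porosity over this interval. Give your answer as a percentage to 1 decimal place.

17.7%

⟨φ⟩ = (1/(Z₂−Z₁)) ∫ φ₀ e^(−cZ) dZ = φ₀·(e^(−c·Z₁) − e^(−c·Z₂)) / (c·(Z₂−Z₁))
e^(−0.56×1.4) = 0.4566; e^(−0.56×3.5) = 0.1409
⟨φ⟩ = 0.66 × (0.4566 − 0.1409) / (0.56 × 2.1) = 0.66 × 0.2685 = 0.1772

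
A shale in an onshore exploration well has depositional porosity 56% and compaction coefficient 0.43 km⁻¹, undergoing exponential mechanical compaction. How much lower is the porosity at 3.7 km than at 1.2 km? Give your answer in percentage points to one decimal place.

22.0 percentage points

phi(1.2) = 0.56·e^(−0.43×1.2) = 0.3343
phi(3.7) = 0.56·e^(−0.43×3.7) = 0.1141
Δphi = 0.3343 − 0.1141 = 0.2202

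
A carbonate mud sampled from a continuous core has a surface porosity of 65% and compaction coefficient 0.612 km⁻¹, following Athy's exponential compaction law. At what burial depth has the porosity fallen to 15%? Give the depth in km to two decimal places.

2.40 km

Invert Athy's law: z = ln(φ₀/φ) / c
z = ln(0.65/0.15) / 0.612 = ln(4.333) / 0.612 = 1.4663 / 0.612 = 2.396 km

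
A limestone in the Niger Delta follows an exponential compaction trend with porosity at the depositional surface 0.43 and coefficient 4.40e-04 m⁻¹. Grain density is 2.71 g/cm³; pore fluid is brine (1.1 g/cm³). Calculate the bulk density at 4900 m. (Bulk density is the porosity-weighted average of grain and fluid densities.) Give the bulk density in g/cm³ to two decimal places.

Working in km (1 km = 1000 m; k in km⁻¹ = k in m⁻¹ × 1000):
Porosity at depth: φ = 0.43·exp(−0.44×4.9) = 0.43×0.1158 = 0.0498
Bulk density: ρ_b = (1−φ)ρ_g + φ·ρ_f = 0.9502×2.71 + 0.0498×1.1
       = 2.575 + 0.055 = 2.630 g/cm³

2.63 g/cm³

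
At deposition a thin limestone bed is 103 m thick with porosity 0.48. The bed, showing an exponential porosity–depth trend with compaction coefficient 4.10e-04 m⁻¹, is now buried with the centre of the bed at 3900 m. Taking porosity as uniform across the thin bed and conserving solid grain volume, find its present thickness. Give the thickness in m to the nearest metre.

59 m

Working in km (1 km = 1000 m; c in km⁻¹ = c in m⁻¹ × 1000):
Porosity at 3.9 km: phi = 0.48·exp(−0.41×3.9) = 0.0970
Solid-volume conservation: h(1−phi) = h₀(1−phi₀) ⇒ h = h₀·(1−phi₀)/(1−phi)
h = 0.103 × (1 − 0.48)/(1 − 0.0970) = 0.103 × 0.5759 = 0.0593 km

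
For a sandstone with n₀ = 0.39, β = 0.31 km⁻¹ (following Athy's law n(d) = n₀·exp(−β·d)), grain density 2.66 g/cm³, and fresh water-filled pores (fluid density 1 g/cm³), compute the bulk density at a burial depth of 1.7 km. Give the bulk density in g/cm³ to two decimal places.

2.28 g/cm³

Porosity at depth: n = 0.39·exp(−0.31×1.7) = 0.39×0.5904 = 0.2302
Bulk density: ρ_b = (1−n)ρ_g + n·ρ_f = 0.7698×2.66 + 0.2302×1
       = 2.048 + 0.230 = 2.278 g/cm³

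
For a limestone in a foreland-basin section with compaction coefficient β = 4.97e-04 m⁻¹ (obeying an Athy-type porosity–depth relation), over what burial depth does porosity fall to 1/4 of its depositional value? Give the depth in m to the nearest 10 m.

2790 m

Working in km (1 km = 1000 m; β in km⁻¹ = β in m⁻¹ × 1000):
φ/φ₀ = 1/4 ⇒ exp(−β·Z) = 1/4 ⇒ Z = ln(4) / β
Z = 1.3863 / 0.497 = 2.789 km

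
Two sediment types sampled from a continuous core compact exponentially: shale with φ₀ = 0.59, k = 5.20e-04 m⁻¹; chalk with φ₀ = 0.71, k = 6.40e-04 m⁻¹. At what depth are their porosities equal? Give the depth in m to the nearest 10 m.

Working in km (1 km = 1000 m; k in km⁻¹ = k in m⁻¹ × 1000):
Set φ₀ₐ e^(−kₐz) = φ₀ᵦ e^(−kᵦz) ⇒ ln(φ₀ₐ/φ₀ᵦ) = (kₐ − kᵦ)·z
z = ln(0.59/0.71) / (0.52 − 0.64) = -0.1851 / -0.12 = 1.543 km

1540 m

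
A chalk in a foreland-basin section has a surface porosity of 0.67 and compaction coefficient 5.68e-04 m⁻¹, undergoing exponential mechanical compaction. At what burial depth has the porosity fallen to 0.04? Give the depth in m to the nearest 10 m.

4960 m

Working in km (1 km = 1000 m; c in km⁻¹ = c in m⁻¹ × 1000):
Invert Athy's law: Z = ln(φ₀/φ) / c
Z = ln(0.67/0.04) / 0.568 = ln(16.75) / 0.568 = 2.8184 / 0.568 = 4.962 km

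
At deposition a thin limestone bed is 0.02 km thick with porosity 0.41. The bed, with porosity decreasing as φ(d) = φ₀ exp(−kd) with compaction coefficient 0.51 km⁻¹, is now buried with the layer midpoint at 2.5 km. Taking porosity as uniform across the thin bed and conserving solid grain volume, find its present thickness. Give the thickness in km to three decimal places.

Porosity at 2.5 km: φ = 0.41·exp(−0.51×2.5) = 0.1146
Solid-volume conservation: h(1−φ) = h₀(1−φ₀) ⇒ h = h₀·(1−φ₀)/(1−φ)
h = 0.02 × (1 − 0.41)/(1 − 0.1146) = 0.02 × 0.6663 = 0.0133 km

0.013 km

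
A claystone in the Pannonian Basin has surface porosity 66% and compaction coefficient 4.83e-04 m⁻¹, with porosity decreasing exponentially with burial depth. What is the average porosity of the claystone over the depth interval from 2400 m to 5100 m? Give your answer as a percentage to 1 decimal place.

11.6%

Working in km (1 km = 1000 m; β in km⁻¹ = β in m⁻¹ × 1000):
⟨phi⟩ = (1/(Z₂−Z₁)) ∫ phi₀ e^(−βZ) dZ = phi₀·(e^(−β·Z₁) − e^(−β·Z₂)) / (β·(Z₂−Z₁))
e^(−0.483×2.4) = 0.3137; e^(−0.483×5.1) = 0.0852
⟨phi⟩ = 0.66 × (0.3137 − 0.0852) / (0.483 × 2.7) = 0.66 × 0.1753 = 0.1157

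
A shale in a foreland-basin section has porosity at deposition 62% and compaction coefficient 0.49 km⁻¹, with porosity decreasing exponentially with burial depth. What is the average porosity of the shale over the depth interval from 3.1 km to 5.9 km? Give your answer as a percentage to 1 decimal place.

⟨n⟩ = (1/(Z₂−Z₁)) ∫ n₀ e^(−cZ) dZ = n₀·(e^(−c·Z₁) − e^(−c·Z₂)) / (c·(Z₂−Z₁))
e^(−0.49×3.1) = 0.2189; e^(−0.49×5.9) = 0.0555
⟨n⟩ = 0.62 × (0.2189 − 0.0555) / (0.49 × 2.8) = 0.62 × 0.1191 = 0.0738

7.4%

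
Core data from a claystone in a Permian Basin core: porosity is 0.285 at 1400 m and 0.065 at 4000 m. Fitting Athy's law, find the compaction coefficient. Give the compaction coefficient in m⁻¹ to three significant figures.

Working in km (1 km = 1000 m; k in km⁻¹ = k in m⁻¹ × 1000):
Athy: φ(Z) = φ₀ e^(−kZ) ⇒ φ₁/φ₂ = e^{k(Z₂−Z₁)} ⇒ k = ln(φ₁/φ₂)/(Z₂−Z₁)
k = ln(0.285/0.065) / (4 − 1.4) = ln(4.385) / 2.6 = 1.4781 / 2.6 = 0.5685 km⁻¹

0.000569 m⁻¹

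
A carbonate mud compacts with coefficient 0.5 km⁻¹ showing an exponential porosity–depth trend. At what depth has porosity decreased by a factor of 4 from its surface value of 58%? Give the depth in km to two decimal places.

φ/φ₀ = 1/4 ⇒ exp(−k·Z) = 1/4 ⇒ Z = ln(4) / k
Z = 1.3863 / 0.5 = 2.773 km

2.77 km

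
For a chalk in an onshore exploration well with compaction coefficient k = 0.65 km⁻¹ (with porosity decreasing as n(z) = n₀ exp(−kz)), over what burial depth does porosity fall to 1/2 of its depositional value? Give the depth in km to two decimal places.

1.07 km

n/n₀ = 1/2 ⇒ exp(−k·z) = 1/2 ⇒ z = ln(2) / k
z = 0.6931 / 0.65 = 1.066 km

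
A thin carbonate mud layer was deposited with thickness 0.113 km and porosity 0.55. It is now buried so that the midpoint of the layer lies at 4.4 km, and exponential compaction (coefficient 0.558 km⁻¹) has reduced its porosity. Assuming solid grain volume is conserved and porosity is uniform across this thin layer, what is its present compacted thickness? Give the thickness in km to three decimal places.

Porosity at 4.4 km: phi = 0.55·exp(−0.558×4.4) = 0.0472
Solid-volume conservation: h(1−phi) = h₀(1−phi₀) ⇒ h = h₀·(1−phi₀)/(1−phi)
h = 0.113 × (1 − 0.55)/(1 − 0.0472) = 0.113 × 0.4723 = 0.0534 km

0.053 km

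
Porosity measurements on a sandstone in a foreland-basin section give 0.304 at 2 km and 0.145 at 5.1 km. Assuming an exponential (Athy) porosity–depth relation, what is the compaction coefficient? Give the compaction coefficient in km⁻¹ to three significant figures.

0.239 km⁻¹

Athy: phi(Z) = phi₀ e^(−βZ) ⇒ phi₁/phi₂ = e^{β(Z₂−Z₁)} ⇒ β = ln(phi₁/phi₂)/(Z₂−Z₁)
β = ln(0.304/0.145) / (5.1 − 2) = ln(2.097) / 3.1 = 0.7403 / 3.1 = 0.2388 km⁻¹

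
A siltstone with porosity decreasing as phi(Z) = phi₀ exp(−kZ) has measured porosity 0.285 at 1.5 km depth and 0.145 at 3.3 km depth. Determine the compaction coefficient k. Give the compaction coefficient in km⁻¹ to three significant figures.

0.375 km⁻¹

Athy: phi(Z) = phi₀ e^(−kZ) ⇒ phi₁/phi₂ = e^{k(Z₂−Z₁)} ⇒ k = ln(phi₁/phi₂)/(Z₂−Z₁)
k = ln(0.285/0.145) / (3.3 − 1.5) = ln(1.966) / 1.8 = 0.6758 / 1.8 = 0.3754 km⁻¹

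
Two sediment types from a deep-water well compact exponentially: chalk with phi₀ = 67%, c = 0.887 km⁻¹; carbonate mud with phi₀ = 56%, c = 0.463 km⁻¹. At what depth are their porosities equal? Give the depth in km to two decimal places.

Set phi₀ₐ e^(−cₐd) = phi₀ᵦ e^(−cᵦd) ⇒ ln(phi₀ₐ/phi₀ᵦ) = (cₐ − cᵦ)·d
d = ln(0.67/0.56) / (0.887 − 0.463) = 0.1793 / 0.424 = 0.423 km

0.42 km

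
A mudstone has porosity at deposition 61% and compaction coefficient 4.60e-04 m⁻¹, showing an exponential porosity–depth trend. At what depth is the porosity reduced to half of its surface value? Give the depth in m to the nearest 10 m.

1510 m

Working in km (1 km = 1000 m; k in km⁻¹ = k in m⁻¹ × 1000):
φ/φ₀ = 1/2 ⇒ exp(−k·Z) = 1/2 ⇒ Z = ln(2) / k
Z = 0.6931 / 0.46 = 1.507 km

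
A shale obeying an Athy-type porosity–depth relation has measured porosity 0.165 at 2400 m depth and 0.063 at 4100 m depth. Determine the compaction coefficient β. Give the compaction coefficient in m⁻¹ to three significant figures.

Working in km (1 km = 1000 m; β in km⁻¹ = β in m⁻¹ × 1000):
Athy: n(d) = n₀ e^(−βd) ⇒ n₁/n₂ = e^{β(d₂−d₁)} ⇒ β = ln(n₁/n₂)/(d₂−d₁)
β = ln(0.165/0.063) / (4.1 − 2.4) = ln(2.619) / 1.7 = 0.9628 / 1.7 = 0.5664 km⁻¹

0.000566 m⁻¹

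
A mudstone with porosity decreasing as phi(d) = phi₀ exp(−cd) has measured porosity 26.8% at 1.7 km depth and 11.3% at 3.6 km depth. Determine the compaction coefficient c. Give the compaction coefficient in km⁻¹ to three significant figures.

0.455 km⁻¹

Athy: phi(d) = phi₀ e^(−cd) ⇒ phi₁/phi₂ = e^{c(d₂−d₁)} ⇒ c = ln(phi₁/phi₂)/(d₂−d₁)
c = ln(0.268/0.113) / (3.6 − 1.7) = ln(2.372) / 1.9 = 0.8636 / 1.9 = 0.4545 km⁻¹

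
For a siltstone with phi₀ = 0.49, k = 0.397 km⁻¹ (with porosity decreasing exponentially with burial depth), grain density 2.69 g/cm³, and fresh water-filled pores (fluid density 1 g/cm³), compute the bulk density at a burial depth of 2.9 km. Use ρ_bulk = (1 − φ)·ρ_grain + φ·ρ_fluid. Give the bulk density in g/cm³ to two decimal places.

2.43 g/cm³

Porosity at depth: phi = 0.49·exp(−0.397×2.9) = 0.49×0.3162 = 0.1550
Bulk density: ρ_b = (1−phi)ρ_g + phi·ρ_f = 0.8450×2.69 + 0.1550×1
       = 2.273 + 0.155 = 2.428 g/cm³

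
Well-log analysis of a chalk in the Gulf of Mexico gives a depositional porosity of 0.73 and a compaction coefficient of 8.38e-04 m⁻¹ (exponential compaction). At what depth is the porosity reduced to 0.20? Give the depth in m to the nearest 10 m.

1550 m

Working in km (1 km = 1000 m; c in km⁻¹ = c in m⁻¹ × 1000):
Invert Athy's law: z = ln(φ₀/φ) / c
z = ln(0.73/0.2) / 0.838 = ln(3.65) / 0.838 = 1.2947 / 0.838 = 1.545 km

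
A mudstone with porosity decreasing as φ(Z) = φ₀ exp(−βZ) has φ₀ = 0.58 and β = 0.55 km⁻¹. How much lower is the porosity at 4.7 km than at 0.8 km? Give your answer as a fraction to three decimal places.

0.330

φ(0.8) = 0.58·e^(−0.55×0.8) = 0.3735
φ(4.7) = 0.58·e^(−0.55×4.7) = 0.0437
Δφ = 0.3735 − 0.0437 = 0.3298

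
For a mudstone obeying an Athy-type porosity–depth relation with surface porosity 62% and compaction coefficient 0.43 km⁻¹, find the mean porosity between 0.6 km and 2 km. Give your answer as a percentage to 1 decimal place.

⟨phi⟩ = (1/(d₂−d₁)) ∫ phi₀ e^(−cd) dd = phi₀·(e^(−c·d₁) − e^(−c·d₂)) / (c·(d₂−d₁))
e^(−0.43×0.6) = 0.7726; e^(−0.43×2) = 0.4232
⟨phi⟩ = 0.62 × (0.7726 − 0.4232) / (0.43 × 1.4) = 0.62 × 0.5805 = 0.3599

36.0%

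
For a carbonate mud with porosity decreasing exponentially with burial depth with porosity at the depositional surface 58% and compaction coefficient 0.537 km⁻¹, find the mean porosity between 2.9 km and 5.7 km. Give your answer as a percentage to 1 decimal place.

6.3%

⟨n⟩ = (1/(Z₂−Z₁)) ∫ n₀ e^(−kZ) dZ = n₀·(e^(−k·Z₁) − e^(−k·Z₂)) / (k·(Z₂−Z₁))
e^(−0.537×2.9) = 0.2107; e^(−0.537×5.7) = 0.0468
⟨n⟩ = 0.58 × (0.2107 − 0.0468) / (0.537 × 2.8) = 0.58 × 0.1090 = 0.0632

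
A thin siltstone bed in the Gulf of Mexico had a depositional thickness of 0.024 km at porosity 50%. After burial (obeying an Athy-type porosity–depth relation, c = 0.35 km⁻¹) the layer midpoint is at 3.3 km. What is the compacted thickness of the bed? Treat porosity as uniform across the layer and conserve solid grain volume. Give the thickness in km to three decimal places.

Porosity at 3.3 km: φ = 0.5·exp(−0.35×3.3) = 0.1575
Solid-volume conservation: h(1−φ) = h₀(1−φ₀) ⇒ h = h₀·(1−φ₀)/(1−φ)
h = 0.024 × (1 − 0.5)/(1 − 0.1575) = 0.024 × 0.5935 = 0.0142 km

0.014 km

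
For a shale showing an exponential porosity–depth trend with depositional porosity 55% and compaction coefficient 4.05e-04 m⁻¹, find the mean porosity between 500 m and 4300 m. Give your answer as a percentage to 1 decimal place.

22.9%

Working in km (1 km = 1000 m; c in km⁻¹ = c in m⁻¹ × 1000):
⟨φ⟩ = (1/(z₂−z₁)) ∫ φ₀ e^(−cz) dz = φ₀·(e^(−c·z₁) − e^(−c·z₂)) / (c·(z₂−z₁))
e^(−0.405×0.5) = 0.8167; e^(−0.405×4.3) = 0.1753
⟨φ⟩ = 0.55 × (0.8167 − 0.1753) / (0.405 × 3.8) = 0.55 × 0.4168 = 0.2292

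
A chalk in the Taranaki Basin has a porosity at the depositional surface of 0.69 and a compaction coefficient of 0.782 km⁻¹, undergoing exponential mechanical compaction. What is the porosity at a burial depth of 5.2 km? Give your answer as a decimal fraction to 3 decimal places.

0.012

φ = φ₀·exp(−c·d) = 0.69 × exp(−0.782 × 5.2) = 0.69 × exp(−4.066)
  = 0.69 × 0.0171 = 0.0118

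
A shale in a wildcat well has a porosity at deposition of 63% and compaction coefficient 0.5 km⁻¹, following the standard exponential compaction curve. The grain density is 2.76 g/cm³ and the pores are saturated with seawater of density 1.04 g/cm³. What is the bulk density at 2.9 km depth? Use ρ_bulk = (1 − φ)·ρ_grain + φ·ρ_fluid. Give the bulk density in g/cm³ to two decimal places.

2.51 g/cm³

Porosity at depth: φ = 0.63·exp(−0.5×2.9) = 0.63×0.2346 = 0.1478
Bulk density: ρ_b = (1−φ)ρ_g + φ·ρ_f = 0.8522×2.76 + 0.1478×1.04
       = 2.352 + 0.154 = 2.506 g/cm³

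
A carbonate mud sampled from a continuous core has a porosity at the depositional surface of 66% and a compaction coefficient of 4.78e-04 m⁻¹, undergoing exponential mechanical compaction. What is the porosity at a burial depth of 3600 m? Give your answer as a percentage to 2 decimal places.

11.81%

Working in km (1 km = 1000 m; c in km⁻¹ = c in m⁻¹ × 1000):
phi = phi₀·exp(−c·d) = 0.66 × exp(−0.478 × 3.6) = 0.66 × exp(−1.721)
  = 0.66 × 0.1789 = 0.1181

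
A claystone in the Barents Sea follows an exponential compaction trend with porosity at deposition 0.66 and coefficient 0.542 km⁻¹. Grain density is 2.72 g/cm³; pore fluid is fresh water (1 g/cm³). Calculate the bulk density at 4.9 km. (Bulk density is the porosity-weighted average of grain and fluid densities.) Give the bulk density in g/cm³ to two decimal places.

Porosity at depth: φ = 0.66·exp(−0.542×4.9) = 0.66×0.0702 = 0.0464
Bulk density: ρ_b = (1−φ)ρ_g + φ·ρ_f = 0.9536×2.72 + 0.0464×1
       = 2.594 + 0.046 = 2.640 g/cm³

2.64 g/cm³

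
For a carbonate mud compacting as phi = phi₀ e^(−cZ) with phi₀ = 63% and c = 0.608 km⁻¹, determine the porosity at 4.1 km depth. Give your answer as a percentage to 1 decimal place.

phi = phi₀·exp(−c·Z) = 0.63 × exp(−0.608 × 4.1) = 0.63 × exp(−2.493)
  = 0.63 × 0.0827 = 0.0521

5.2%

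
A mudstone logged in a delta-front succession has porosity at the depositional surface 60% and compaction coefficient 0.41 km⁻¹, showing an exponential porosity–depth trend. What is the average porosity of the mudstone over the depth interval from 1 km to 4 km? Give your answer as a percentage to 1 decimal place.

⟨φ⟩ = (1/(z₂−z₁)) ∫ φ₀ e^(−cz) dz = φ₀·(e^(−c·z₁) − e^(−c·z₂)) / (c·(z₂−z₁))
e^(−0.41×1) = 0.6637; e^(−0.41×4) = 0.1940
⟨φ⟩ = 0.6 × (0.6637 − 0.1940) / (0.41 × 3) = 0.6 × 0.3818 = 0.2291

22.9%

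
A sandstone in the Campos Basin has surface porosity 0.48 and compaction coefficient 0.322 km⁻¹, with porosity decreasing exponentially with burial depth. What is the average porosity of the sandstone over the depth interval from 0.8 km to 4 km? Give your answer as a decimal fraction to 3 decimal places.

0.232

⟨phi⟩ = (1/(z₂−z₁)) ∫ phi₀ e^(−βz) dz = phi₀·(e^(−β·z₁) − e^(−β·z₂)) / (β·(z₂−z₁))
e^(−0.322×0.8) = 0.7729; e^(−0.322×4) = 0.2758
⟨phi⟩ = 0.48 × (0.7729 − 0.2758) / (0.322 × 3.2) = 0.48 × 0.4824 = 0.2316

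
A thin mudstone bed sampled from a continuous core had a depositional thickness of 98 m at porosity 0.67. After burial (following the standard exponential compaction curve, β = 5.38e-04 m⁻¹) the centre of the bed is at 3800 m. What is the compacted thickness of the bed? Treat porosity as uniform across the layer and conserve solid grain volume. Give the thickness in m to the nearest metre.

35 m

Working in km (1 km = 1000 m; β in km⁻¹ = β in m⁻¹ × 1000):
Porosity at 3.8 km: φ = 0.67·exp(−0.538×3.8) = 0.0867
Solid-volume conservation: h(1−φ) = h₀(1−φ₀) ⇒ h = h₀·(1−φ₀)/(1−φ)
h = 0.098 × (1 − 0.67)/(1 − 0.0867) = 0.098 × 0.3613 = 0.0354 km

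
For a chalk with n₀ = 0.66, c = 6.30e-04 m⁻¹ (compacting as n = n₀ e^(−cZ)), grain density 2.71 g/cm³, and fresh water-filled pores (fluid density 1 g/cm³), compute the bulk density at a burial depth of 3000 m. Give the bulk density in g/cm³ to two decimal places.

Working in km (1 km = 1000 m; c in km⁻¹ = c in m⁻¹ × 1000):
Porosity at depth: n = 0.66·exp(−0.63×3) = 0.66×0.1511 = 0.0997
Bulk density: ρ_b = (1−n)ρ_g + n·ρ_f = 0.9003×2.71 + 0.0997×1
       = 2.440 + 0.100 = 2.540 g/cm³

2.54 g/cm³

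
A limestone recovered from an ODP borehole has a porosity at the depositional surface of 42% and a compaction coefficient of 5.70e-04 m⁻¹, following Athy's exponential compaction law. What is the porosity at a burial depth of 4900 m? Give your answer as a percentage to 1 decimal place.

Working in km (1 km = 1000 m; β in km⁻¹ = β in m⁻¹ × 1000):
φ = φ₀·exp(−β·Z) = 0.42 × exp(−0.57 × 4.9) = 0.42 × exp(−2.793)
  = 0.42 × 0.0612 = 0.0257

2.6%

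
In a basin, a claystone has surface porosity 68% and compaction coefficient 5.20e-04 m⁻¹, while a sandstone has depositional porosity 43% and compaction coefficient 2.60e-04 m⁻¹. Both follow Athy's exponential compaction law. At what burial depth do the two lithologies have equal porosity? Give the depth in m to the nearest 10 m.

Working in km (1 km = 1000 m; k in km⁻¹ = k in m⁻¹ × 1000):
Set phi₀ₐ e^(−kₐd) = phi₀ᵦ e^(−kᵦd) ⇒ ln(phi₀ₐ/phi₀ᵦ) = (kₐ − kᵦ)·d
d = ln(0.68/0.43) / (0.52 − 0.26) = 0.4583 / 0.26 = 1.763 km

1760 m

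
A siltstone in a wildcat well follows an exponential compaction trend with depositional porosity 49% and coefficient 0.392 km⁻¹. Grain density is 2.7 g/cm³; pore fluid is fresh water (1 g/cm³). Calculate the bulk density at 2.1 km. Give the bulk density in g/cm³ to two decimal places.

Porosity at depth: φ = 0.49·exp(−0.392×2.1) = 0.49×0.4390 = 0.2151
Bulk density: ρ_b = (1−φ)ρ_g + φ·ρ_f = 0.7849×2.7 + 0.2151×1
       = 2.119 + 0.215 = 2.334 g/cm³

2.33 g/cm³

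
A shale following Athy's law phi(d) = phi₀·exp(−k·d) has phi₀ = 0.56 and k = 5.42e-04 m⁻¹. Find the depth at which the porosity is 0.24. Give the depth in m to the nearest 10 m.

1560 m

Working in km (1 km = 1000 m; k in km⁻¹ = k in m⁻¹ × 1000):
Invert Athy's law: d = ln(phi₀/phi) / k
d = ln(0.56/0.24) / 0.542 = ln(2.333) / 0.542 = 0.8473 / 0.542 = 1.563 km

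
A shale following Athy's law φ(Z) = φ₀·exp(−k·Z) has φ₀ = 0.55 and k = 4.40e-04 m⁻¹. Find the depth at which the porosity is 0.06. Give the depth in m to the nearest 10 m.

Working in km (1 km = 1000 m; k in km⁻¹ = k in m⁻¹ × 1000):
Invert Athy's law: Z = ln(φ₀/φ) / k
Z = ln(0.55/0.06) / 0.44 = ln(9.167) / 0.44 = 2.2156 / 0.44 = 5.035 km

5040 m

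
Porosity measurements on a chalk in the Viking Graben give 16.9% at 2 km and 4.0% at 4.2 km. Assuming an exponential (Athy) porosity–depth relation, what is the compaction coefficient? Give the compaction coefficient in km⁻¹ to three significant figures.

Athy: n(Z) = n₀ e^(−cZ) ⇒ n₁/n₂ = e^{c(Z₂−Z₁)} ⇒ c = ln(n₁/n₂)/(Z₂−Z₁)
c = ln(0.169/0.04) / (4.2 − 2) = ln(4.225) / 2.2 = 1.4410 / 2.2 = 0.655 km⁻¹

0.655 km⁻¹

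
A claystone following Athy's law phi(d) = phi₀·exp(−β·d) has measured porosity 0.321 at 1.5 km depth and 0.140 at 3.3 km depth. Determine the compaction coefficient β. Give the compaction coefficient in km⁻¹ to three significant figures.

0.461 km⁻¹

Athy: phi(d) = phi₀ e^(−βd) ⇒ phi₁/phi₂ = e^{β(d₂−d₁)} ⇒ β = ln(phi₁/phi₂)/(d₂−d₁)
β = ln(0.321/0.14) / (3.3 − 1.5) = ln(2.293) / 1.8 = 0.8298 / 1.8 = 0.461 km⁻¹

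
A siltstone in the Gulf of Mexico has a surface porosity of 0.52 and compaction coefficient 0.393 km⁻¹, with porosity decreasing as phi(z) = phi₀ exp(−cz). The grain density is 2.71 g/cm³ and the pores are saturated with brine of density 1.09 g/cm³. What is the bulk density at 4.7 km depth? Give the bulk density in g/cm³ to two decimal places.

2.58 g/cm³

Porosity at depth: phi = 0.52·exp(−0.393×4.7) = 0.52×0.1577 = 0.0820
Bulk density: ρ_b = (1−phi)ρ_g + phi·ρ_f = 0.9180×2.71 + 0.0820×1.09
       = 2.488 + 0.089 = 2.577 g/cm³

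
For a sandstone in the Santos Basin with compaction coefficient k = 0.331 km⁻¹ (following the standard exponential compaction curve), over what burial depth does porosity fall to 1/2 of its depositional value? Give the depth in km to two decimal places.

2.09 km

φ/φ₀ = 1/2 ⇒ exp(−k·z) = 1/2 ⇒ z = ln(2) / k
z = 0.6931 / 0.331 = 2.094 km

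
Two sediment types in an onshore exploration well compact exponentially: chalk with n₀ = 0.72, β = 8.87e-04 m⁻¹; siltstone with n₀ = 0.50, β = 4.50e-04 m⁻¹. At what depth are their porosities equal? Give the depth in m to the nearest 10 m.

Working in km (1 km = 1000 m; β in km⁻¹ = β in m⁻¹ × 1000):
Set n₀ₐ e^(−βₐz) = n₀ᵦ e^(−βᵦz) ⇒ ln(n₀ₐ/n₀ᵦ) = (βₐ − βᵦ)·z
z = ln(0.72/0.5) / (0.887 − 0.45) = 0.3646 / 0.437 = 0.834 km

830 m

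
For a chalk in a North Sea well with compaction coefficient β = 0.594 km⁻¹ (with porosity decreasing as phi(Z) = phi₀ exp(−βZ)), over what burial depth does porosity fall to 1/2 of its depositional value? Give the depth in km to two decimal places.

1.17 km

phi/phi₀ = 1/2 ⇒ exp(−β·Z) = 1/2 ⇒ Z = ln(2) / β
Z = 0.6931 / 0.594 = 1.167 km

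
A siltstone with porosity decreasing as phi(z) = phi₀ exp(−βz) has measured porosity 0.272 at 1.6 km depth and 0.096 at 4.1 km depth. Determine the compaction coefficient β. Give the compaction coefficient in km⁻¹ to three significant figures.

0.417 km⁻¹

Athy: phi(z) = phi₀ e^(−βz) ⇒ phi₁/phi₂ = e^{β(z₂−z₁)} ⇒ β = ln(phi₁/phi₂)/(z₂−z₁)
β = ln(0.272/0.096) / (4.1 − 1.6) = ln(2.833) / 2.5 = 1.0415 / 2.5 = 0.4166 km⁻¹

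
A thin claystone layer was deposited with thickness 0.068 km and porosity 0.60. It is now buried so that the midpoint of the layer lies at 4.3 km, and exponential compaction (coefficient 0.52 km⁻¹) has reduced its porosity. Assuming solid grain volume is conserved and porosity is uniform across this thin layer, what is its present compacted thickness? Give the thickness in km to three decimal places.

0.029 km

Porosity at 4.3 km: φ = 0.6·exp(−0.52×4.3) = 0.0641
Solid-volume conservation: h(1−φ) = h₀(1−φ₀) ⇒ h = h₀·(1−φ₀)/(1−φ)
h = 0.068 × (1 − 0.6)/(1 − 0.0641) = 0.068 × 0.4274 = 0.0291 km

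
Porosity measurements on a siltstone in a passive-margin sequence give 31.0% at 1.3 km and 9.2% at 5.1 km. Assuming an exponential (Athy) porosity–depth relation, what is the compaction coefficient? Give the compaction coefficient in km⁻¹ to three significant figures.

0.320 km⁻¹

Athy: n(Z) = n₀ e^(−cZ) ⇒ n₁/n₂ = e^{c(Z₂−Z₁)} ⇒ c = ln(n₁/n₂)/(Z₂−Z₁)
c = ln(0.31/0.092) / (5.1 − 1.3) = ln(3.37) / 3.8 = 1.2148 / 3.8 = 0.3197 km⁻¹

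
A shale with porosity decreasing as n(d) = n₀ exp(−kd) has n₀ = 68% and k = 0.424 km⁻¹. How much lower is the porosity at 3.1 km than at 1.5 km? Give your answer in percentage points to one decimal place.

n(1.5) = 0.68·e^(−0.424×1.5) = 0.3600
n(3.1) = 0.68·e^(−0.424×3.1) = 0.1827
Δn = 0.3600 − 0.1827 = 0.1773

17.7 percentage points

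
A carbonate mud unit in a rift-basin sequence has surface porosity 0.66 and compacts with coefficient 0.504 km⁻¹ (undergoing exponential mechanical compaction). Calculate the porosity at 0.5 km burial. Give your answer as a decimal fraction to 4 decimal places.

phi = phi₀·exp(−k·z) = 0.66 × exp(−0.504 × 0.5) = 0.66 × exp(−0.252)
  = 0.66 × 0.7772 = 0.5130

0.5130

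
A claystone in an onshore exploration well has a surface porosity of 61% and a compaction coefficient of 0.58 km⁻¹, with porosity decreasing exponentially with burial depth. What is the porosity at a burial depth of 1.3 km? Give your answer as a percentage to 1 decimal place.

28.7%

φ = φ₀·exp(−c·Z) = 0.61 × exp(−0.58 × 1.3) = 0.61 × exp(−0.754)
  = 0.61 × 0.4705 = 0.2870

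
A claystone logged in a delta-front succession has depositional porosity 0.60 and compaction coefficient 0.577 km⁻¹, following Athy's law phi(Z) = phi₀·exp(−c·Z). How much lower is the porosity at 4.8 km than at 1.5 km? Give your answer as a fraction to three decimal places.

phi(1.5) = 0.6·e^(−0.577×1.5) = 0.2525
phi(4.8) = 0.6·e^(−0.577×4.8) = 0.0376
Δphi = 0.2525 − 0.0376 = 0.2149

0.215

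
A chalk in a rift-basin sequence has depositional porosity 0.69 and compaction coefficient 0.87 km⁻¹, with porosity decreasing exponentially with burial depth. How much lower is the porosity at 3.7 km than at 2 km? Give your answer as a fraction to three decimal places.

0.094

φ(2) = 0.69·e^(−0.87×2) = 0.1211
φ(3.7) = 0.69·e^(−0.87×3.7) = 0.0276
Δφ = 0.1211 − 0.0276 = 0.0935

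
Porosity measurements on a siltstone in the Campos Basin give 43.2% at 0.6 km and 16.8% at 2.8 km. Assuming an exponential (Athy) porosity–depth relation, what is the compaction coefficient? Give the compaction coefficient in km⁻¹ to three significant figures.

Athy: n(d) = n₀ e^(−βd) ⇒ n₁/n₂ = e^{β(d₂−d₁)} ⇒ β = ln(n₁/n₂)/(d₂−d₁)
β = ln(0.432/0.168) / (2.8 − 0.6) = ln(2.571) / 2.2 = 0.9445 / 2.2 = 0.4293 km⁻¹

0.429 km⁻¹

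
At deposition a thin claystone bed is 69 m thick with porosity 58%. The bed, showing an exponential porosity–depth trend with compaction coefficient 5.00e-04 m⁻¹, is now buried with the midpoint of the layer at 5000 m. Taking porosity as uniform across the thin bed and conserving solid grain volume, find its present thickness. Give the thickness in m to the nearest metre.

30 m

Working in km (1 km = 1000 m; c in km⁻¹ = c in m⁻¹ × 1000):
Porosity at 5 km: φ = 0.58·exp(−0.5×5) = 0.0476
Solid-volume conservation: h(1−φ) = h₀(1−φ₀) ⇒ h = h₀·(1−φ₀)/(1−φ)
h = 0.069 × (1 − 0.58)/(1 − 0.0476) = 0.069 × 0.4410 = 0.0304 km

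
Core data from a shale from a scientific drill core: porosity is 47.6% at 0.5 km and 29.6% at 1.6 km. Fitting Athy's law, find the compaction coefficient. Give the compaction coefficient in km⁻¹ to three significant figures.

Athy: φ(z) = φ₀ e^(−kz) ⇒ φ₁/φ₂ = e^{k(z₂−z₁)} ⇒ k = ln(φ₁/φ₂)/(z₂−z₁)
k = ln(0.476/0.296) / (1.6 − 0.5) = ln(1.608) / 1.1 = 0.4751 / 1.1 = 0.4319 km⁻¹

0.432 km⁻¹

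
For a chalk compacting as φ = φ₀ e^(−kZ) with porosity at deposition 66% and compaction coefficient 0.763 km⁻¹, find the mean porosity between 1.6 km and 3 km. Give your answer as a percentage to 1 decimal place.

12.0%

⟨φ⟩ = (1/(Z₂−Z₁)) ∫ φ₀ e^(−kZ) dZ = φ₀·(e^(−k·Z₁) − e^(−k·Z₂)) / (k·(Z₂−Z₁))
e^(−0.763×1.6) = 0.2950; e^(−0.763×3) = 0.1014
⟨φ⟩ = 0.66 × (0.2950 − 0.1014) / (0.763 × 1.4) = 0.66 × 0.1813 = 0.1196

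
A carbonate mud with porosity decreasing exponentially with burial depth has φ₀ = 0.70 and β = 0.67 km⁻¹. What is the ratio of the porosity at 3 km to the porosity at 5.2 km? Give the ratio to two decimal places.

φ(z₁)/φ(z₂) = e^(−β·z₁)/e^(−β·z₂) = e^{β(z₂−z₁)}
= exp(0.67 × 2.2) = exp(1.474) = 4.3667

4.37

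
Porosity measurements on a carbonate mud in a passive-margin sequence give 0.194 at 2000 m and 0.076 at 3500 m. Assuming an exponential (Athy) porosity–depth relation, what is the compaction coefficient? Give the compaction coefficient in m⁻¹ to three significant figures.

0.000625 m⁻¹

Working in km (1 km = 1000 m; k in km⁻¹ = k in m⁻¹ × 1000):
Athy: phi(d) = phi₀ e^(−kd) ⇒ phi₁/phi₂ = e^{k(d₂−d₁)} ⇒ k = ln(phi₁/phi₂)/(d₂−d₁)
k = ln(0.194/0.076) / (3.5 − 2) = ln(2.553) / 1.5 = 0.9371 / 1.5 = 0.6247 km⁻¹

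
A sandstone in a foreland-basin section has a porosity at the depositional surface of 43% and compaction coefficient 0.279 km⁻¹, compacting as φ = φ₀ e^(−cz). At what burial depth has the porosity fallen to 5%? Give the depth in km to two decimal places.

7.71 km

Invert Athy's law: z = ln(φ₀/φ) / c
z = ln(0.43/0.05) / 0.279 = ln(8.6) / 0.279 = 2.1518 / 0.279 = 7.712 km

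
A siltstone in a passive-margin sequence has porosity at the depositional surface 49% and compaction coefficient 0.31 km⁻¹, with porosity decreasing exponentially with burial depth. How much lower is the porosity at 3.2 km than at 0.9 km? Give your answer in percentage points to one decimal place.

18.9 percentage points

n(0.9) = 0.49·e^(−0.31×0.9) = 0.3707
n(3.2) = 0.49·e^(−0.31×3.2) = 0.1817
Δn = 0.3707 − 0.1817 = 0.1890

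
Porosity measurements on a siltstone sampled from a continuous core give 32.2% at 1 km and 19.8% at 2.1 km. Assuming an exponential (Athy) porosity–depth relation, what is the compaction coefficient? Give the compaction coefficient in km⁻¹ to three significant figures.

Athy: n(d) = n₀ e^(−βd) ⇒ n₁/n₂ = e^{β(d₂−d₁)} ⇒ β = ln(n₁/n₂)/(d₂−d₁)
β = ln(0.322/0.198) / (2.1 − 1) = ln(1.626) / 1.1 = 0.4863 / 1.1 = 0.4421 km⁻¹

0.442 km⁻¹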